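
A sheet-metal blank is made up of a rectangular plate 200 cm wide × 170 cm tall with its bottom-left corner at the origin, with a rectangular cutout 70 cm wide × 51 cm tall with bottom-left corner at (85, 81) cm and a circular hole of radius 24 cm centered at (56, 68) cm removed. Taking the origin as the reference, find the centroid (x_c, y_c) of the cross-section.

x_c = 100.29 cm, y_c = 83.39 cm

plate: A = 200 × 170 = 34000.00, centroid at (100.00, 85.00).
hole 1: A = −(70 × 51) = -3570.00, centroid at (120.00, 106.50).
hole 2: A = −π·24² = -1809.56, centroid at (56.00, 68.00).
ΣA = 28620.44 cm², ΣAx_c = 2870264.79 cm³, ΣAy_c = 2386745.10 cm³.
x_c = 2870264.79/28620.44 = 100.29 cm; y_c = 2386745.10/28620.44 = 83.39 cm.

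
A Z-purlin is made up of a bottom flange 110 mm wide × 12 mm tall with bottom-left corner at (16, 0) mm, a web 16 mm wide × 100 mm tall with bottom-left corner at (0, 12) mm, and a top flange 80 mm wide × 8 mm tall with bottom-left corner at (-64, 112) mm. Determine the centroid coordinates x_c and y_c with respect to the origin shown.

Part | A | x̄ᵢ | ȳᵢ | A·x̄ᵢ | A·ȳᵢ
bottom flange | 1320.00 | 71.00 | 6.00 | 93720.00 | 7920.00
web | 1600.00 | 8.00 | 62.00 | 12800.00 | 99200.00
top flange | 640.00 | -24.00 | 116.00 | -15360.00 | 74240.00
Σ | 3560.00 |  |  | 91160.00 | 181360.00
x_c = 91160.00 / 3560.00 = 25.61 mm
y_c = 181360.00 / 3560.00 = 50.94 mm

x_c = 25.61 mm, y_c = 50.94 mm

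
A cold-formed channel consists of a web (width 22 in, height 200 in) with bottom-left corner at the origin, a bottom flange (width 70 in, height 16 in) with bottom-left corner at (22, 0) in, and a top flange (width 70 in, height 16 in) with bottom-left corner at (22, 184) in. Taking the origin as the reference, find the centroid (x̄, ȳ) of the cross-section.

x̄ = 26.52 in, ȳ = 100.00 in

web: A = 22 × 200 = 4400.00, centroid at (11.00, 100.00).
bottom flange: A = 70 × 16 = 1120.00, centroid at (57.00, 8.00).
top flange: A = 70 × 16 = 1120.00, centroid at (57.00, 192.00).
ΣA = 6640.00 in²
ΣAx̄ = (4400.00)(11.00) + (1120.00)(57.00) + (1120.00)(57.00) = 176080.00 in³
ΣAȳ = (4400.00)(100.00) + (1120.00)(8.00) + (1120.00)(192.00) = 664000.00 in³
x̄ = 176080.00 / 6640.00 = 26.52 in
ȳ = 664000.00 / 6640.00 = 100.00 in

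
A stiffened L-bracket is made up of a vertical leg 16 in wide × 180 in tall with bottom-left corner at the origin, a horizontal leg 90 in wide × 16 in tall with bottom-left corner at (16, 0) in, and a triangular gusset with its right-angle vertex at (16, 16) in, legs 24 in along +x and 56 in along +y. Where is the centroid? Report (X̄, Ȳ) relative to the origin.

vertical leg: A = 16 × 180 = 2880.00, centroid at (8.00, 90.00).
horizontal leg: A = 90 × 16 = 1440.00, centroid at (61.00, 8.00).
gusset: A = ½·24·56 = 672.00, centroid at (24.00, 34.67).
ΣA = 4992.00 in²
ΣAX̄ = (2880.00)(8.00) + (1440.00)(61.00) + (672.00)(24.00) = 127008.00 in³
ΣAȲ = (2880.00)(90.00) + (1440.00)(8.00) + (672.00)(34.67) = 294016.00 in³
X̄ = 127008.00 / 4992.00 = 25.44 in
Ȳ = 294016.00 / 4992.00 = 58.90 in

X̄ = 25.44 in, Ȳ = 58.90 in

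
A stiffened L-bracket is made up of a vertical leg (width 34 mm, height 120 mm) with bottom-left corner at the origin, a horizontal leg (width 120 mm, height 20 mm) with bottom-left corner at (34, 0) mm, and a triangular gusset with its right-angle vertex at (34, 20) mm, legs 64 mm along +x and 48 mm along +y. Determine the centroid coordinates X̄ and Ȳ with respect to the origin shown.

X̄ = 47.40 mm, Ȳ = 40.43 mm

vertical leg: A = 34 × 120 = 4080.00, centroid at (17.00, 60.00).
horizontal leg: A = 120 × 20 = 2400.00, centroid at (94.00, 10.00).
gusset: A = ½·64·48 = 1536.00, centroid at (55.33, 36.00).
ΣA = 8016.00 mm²
ΣAX̄ = (4080.00)(17.00) + (2400.00)(94.00) + (1536.00)(55.33) = 379952.00 mm³
ΣAȲ = (4080.00)(60.00) + (2400.00)(10.00) + (1536.00)(36.00) = 324096.00 mm³
X̄ = 379952.00 / 8016.00 = 47.40 mm
Ȳ = 324096.00 / 8016.00 = 40.43 mm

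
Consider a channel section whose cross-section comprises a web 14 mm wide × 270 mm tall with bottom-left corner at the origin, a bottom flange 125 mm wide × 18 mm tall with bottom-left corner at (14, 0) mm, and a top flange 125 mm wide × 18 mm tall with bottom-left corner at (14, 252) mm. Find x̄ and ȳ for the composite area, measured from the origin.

x̄ = 44.77 mm, ȳ = 135.00 mm

web: A = 14 × 270 = 3780.00, centroid at (7.00, 135.00).
bottom flange: A = 125 × 18 = 2250.00, centroid at (76.50, 9.00).
top flange: A = 125 × 18 = 2250.00, centroid at (76.50, 261.00).
ΣA = 8280.00 mm²
ΣAx̄ = (3780.00)(7.00) + (2250.00)(76.50) + (2250.00)(76.50) = 370710.00 mm³
ΣAȳ = (3780.00)(135.00) + (2250.00)(9.00) + (2250.00)(261.00) = 1117800.00 mm³
x̄ = 370710.00 / 8280.00 = 44.77 mm
ȳ = 1117800.00 / 8280.00 = 135.00 mm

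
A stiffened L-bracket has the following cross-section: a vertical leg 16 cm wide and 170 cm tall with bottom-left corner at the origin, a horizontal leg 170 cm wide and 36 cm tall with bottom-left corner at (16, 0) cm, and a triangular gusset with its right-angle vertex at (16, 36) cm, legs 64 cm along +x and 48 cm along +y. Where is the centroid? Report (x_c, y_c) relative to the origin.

Part | A | x̄ᵢ | ȳᵢ | A·x̄ᵢ | A·ȳᵢ
vertical leg | 2720.00 | 8.00 | 85.00 | 21760.00 | 231200.00
horizontal leg | 6120.00 | 101.00 | 18.00 | 618120.00 | 110160.00
gusset | 1536.00 | 37.33 | 52.00 | 57344.00 | 79872.00
Σ | 10376.00 |  |  | 697224.00 | 421232.00
x_c = 697224.00 / 10376.00 = 67.20 cm
y_c = 421232.00 / 10376.00 = 40.60 cm

x_c = 67.20 cm, y_c = 40.60 cm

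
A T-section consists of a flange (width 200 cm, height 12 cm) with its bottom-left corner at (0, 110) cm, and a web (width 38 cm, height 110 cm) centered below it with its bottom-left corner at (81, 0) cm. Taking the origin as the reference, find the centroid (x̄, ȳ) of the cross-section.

x̄ = 100.00 cm, ȳ = 77.25 cm

web: A = 38 × 110 = 4180.00, centroid at (100.00, 55.00).
flange: A = 200 × 12 = 2400.00, centroid at (100.00, 116.00).
ΣA = 6580.00 cm²
ΣAx̄ = (4180.00)(100.00) + (2400.00)(100.00) = 658000.00 cm³
ΣAȳ = (4180.00)(55.00) + (2400.00)(116.00) = 508300.00 cm³
x̄ = 658000.00 / 6580.00 = 100.00 cm
ȳ = 508300.00 / 6580.00 = 77.25 cm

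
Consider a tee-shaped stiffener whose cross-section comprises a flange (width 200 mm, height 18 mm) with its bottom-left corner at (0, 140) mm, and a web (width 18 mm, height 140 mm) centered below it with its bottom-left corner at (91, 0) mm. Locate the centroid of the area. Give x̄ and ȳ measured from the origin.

x̄ = 100.00 mm, ȳ = 116.47 mm

Part | A | x̄ᵢ | ȳᵢ | A·x̄ᵢ | A·ȳᵢ
web | 2520.00 | 100.00 | 70.00 | 252000.00 | 176400.00
flange | 3600.00 | 100.00 | 149.00 | 360000.00 | 536400.00
Σ | 6120.00 |  |  | 612000.00 | 712800.00
x̄ = 612000.00 / 6120.00 = 100.00 mm
ȳ = 712800.00 / 6120.00 = 116.47 mm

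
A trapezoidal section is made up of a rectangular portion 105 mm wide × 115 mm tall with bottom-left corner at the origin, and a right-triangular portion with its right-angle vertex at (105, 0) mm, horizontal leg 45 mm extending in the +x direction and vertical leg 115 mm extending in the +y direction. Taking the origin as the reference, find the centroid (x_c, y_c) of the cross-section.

rectangular portion: A = 105 × 115 = 12075.00, centroid at (52.50, 57.50).
triangular portion: A = ½·45·115 = 2587.50, centroid at (120.00, 38.33).
ΣA = 14662.50 mm², ΣAx_c = 944437.50 mm³, ΣAy_c = 793500.00 mm³.
x_c = 944437.50/14662.50 = 64.41 mm; y_c = 793500.00/14662.50 = 54.12 mm.

x_c = 64.41 mm, y_c = 54.12 mm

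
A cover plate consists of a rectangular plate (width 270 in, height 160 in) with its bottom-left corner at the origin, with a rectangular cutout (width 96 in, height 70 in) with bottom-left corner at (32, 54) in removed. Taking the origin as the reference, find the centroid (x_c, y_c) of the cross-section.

x_c = 145.13 in, y_c = 78.34 in

Part | A | x̄ᵢ | ȳᵢ | A·x̄ᵢ | A·ȳᵢ
plate | 43200.00 | 135.00 | 80.00 | 5832000.00 | 3456000.00
hole | -6720.00 | 80.00 | 89.00 | -537600.00 | -598080.00
Σ | 36480.00 |  |  | 5294400.00 | 2857920.00
x_c = 5294400.00 / 36480.00 = 145.13 in
y_c = 2857920.00 / 36480.00 = 78.34 in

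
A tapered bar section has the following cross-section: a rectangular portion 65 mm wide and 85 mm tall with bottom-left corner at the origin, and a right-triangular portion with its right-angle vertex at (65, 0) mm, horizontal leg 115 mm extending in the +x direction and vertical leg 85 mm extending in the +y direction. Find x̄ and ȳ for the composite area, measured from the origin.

x̄ = 65.75 mm, ȳ = 35.85 mm

Part | A | x̄ᵢ | ȳᵢ | A·x̄ᵢ | A·ȳᵢ
rectangular portion | 5525.00 | 32.50 | 42.50 | 179562.50 | 234812.50
triangular portion | 4887.50 | 103.33 | 28.33 | 505041.67 | 138479.17
Σ | 10412.50 |  |  | 684604.17 | 373291.67
x̄ = 684604.17 / 10412.50 = 65.75 mm
ȳ = 373291.67 / 10412.50 = 35.85 mm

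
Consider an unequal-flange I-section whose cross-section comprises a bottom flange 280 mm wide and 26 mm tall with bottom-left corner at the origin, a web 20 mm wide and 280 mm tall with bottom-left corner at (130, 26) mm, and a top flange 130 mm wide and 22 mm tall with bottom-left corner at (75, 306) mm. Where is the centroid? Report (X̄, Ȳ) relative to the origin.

Part | A | x̄ᵢ | ȳᵢ | A·x̄ᵢ | A·ȳᵢ
bottom flange | 7280.00 | 140.00 | 13.00 | 1019200.00 | 94640.00
web | 5600.00 | 140.00 | 166.00 | 784000.00 | 929600.00
top flange | 2860.00 | 140.00 | 317.00 | 400400.00 | 906620.00
Σ | 15740.00 |  |  | 2203600.00 | 1930860.00
X̄ = 2203600.00 / 15740.00 = 140.00 mm
Ȳ = 1930860.00 / 15740.00 = 122.67 mm

X̄ = 140.00 mm, Ȳ = 122.67 mm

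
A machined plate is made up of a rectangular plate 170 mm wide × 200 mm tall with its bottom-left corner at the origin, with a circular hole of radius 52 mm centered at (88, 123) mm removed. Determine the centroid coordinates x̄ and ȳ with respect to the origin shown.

Part | A | x̄ᵢ | ȳᵢ | A·x̄ᵢ | A·ȳᵢ
plate | 34000.00 | 85.00 | 100.00 | 2890000.00 | 3400000.00
hole | -8494.87 | 88.00 | 123.00 | -747548.26 | -1044868.58
Σ | 25505.13 |  |  | 2142451.74 | 2355131.42
x̄ = 2142451.74 / 25505.13 = 84.00 mm
ȳ = 2355131.42 / 25505.13 = 92.34 mm

x̄ = 84.00 mm, ȳ = 92.34 mm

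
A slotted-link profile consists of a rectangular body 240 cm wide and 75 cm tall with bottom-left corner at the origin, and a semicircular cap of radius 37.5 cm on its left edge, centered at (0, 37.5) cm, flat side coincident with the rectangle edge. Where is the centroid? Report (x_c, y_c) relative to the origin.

Part | A | x̄ᵢ | ȳᵢ | A·x̄ᵢ | A·ȳᵢ
rectangular body | 18000.00 | 120.00 | 37.50 | 2160000.00 | 675000.00
semicircular end | 2208.93 | -15.92 | 37.50 | -35156.25 | 82834.96
Σ | 20208.93 |  |  | 2124843.75 | 757834.96
x_c = 2124843.75 / 20208.93 = 105.14 cm
y_c = 757834.96 / 20208.93 = 37.50 cm

x_c = 105.14 cm, y_c = 37.50 cm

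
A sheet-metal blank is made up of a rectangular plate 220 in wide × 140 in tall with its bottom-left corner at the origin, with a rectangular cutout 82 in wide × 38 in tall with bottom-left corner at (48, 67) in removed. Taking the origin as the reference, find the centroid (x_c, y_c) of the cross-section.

x_c = 112.36 in, y_c = 68.20 in

Part | A | x̄ᵢ | ȳᵢ | A·x̄ᵢ | A·ȳᵢ
plate | 30800.00 | 110.00 | 70.00 | 3388000.00 | 2156000.00
hole | -3116.00 | 89.00 | 86.00 | -277324.00 | -267976.00
Σ | 27684.00 |  |  | 3110676.00 | 1888024.00
x_c = 3110676.00 / 27684.00 = 112.36 in
y_c = 1888024.00 / 27684.00 = 68.20 in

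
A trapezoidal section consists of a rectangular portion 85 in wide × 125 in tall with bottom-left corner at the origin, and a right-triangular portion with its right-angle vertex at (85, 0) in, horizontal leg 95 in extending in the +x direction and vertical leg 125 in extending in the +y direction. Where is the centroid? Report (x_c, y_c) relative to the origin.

Part | A | x̄ᵢ | ȳᵢ | A·x̄ᵢ | A·ȳᵢ
rectangular portion | 10625.00 | 42.50 | 62.50 | 451562.50 | 664062.50
triangular portion | 5937.50 | 116.67 | 41.67 | 692708.33 | 247395.83
Σ | 16562.50 |  |  | 1144270.83 | 911458.33
x_c = 1144270.83 / 16562.50 = 69.09 in
y_c = 911458.33 / 16562.50 = 55.03 in

x_c = 69.09 in, y_c = 55.03 in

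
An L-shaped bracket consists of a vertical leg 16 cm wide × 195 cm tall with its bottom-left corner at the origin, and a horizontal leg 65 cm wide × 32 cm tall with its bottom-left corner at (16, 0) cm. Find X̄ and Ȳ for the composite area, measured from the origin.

Part | A | x̄ᵢ | ȳᵢ | A·x̄ᵢ | A·ȳᵢ
vertical leg | 3120.00 | 8.00 | 97.50 | 24960.00 | 304200.00
horizontal leg | 2080.00 | 48.50 | 16.00 | 100880.00 | 33280.00
Σ | 5200.00 |  |  | 125840.00 | 337480.00
X̄ = 125840.00 / 5200.00 = 24.20 cm
Ȳ = 337480.00 / 5200.00 = 64.90 cm

X̄ = 24.20 cm, Ȳ = 64.90 cm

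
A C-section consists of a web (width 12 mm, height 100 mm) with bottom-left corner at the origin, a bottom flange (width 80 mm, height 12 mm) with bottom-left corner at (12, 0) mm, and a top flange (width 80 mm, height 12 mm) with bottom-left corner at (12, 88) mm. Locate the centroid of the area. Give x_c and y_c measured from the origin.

Part | A | x̄ᵢ | ȳᵢ | A·x̄ᵢ | A·ȳᵢ
web | 1200.00 | 6.00 | 50.00 | 7200.00 | 60000.00
bottom flange | 960.00 | 52.00 | 6.00 | 49920.00 | 5760.00
top flange | 960.00 | 52.00 | 94.00 | 49920.00 | 90240.00
Σ | 3120.00 |  |  | 107040.00 | 156000.00
x_c = 107040.00 / 3120.00 = 34.31 mm
y_c = 156000.00 / 3120.00 = 50.00 mm

x_c = 34.31 mm, y_c = 50.00 mm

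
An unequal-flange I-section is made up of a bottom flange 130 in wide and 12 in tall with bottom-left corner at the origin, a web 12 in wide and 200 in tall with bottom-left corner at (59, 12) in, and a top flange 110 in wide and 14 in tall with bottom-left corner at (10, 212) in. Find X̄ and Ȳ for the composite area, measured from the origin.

X̄ = 65.00 in, Ȳ = 111.89 in

bottom flange: A = 130 × 12 = 1560.00, centroid at (65.00, 6.00).
web: A = 12 × 200 = 2400.00, centroid at (65.00, 112.00).
top flange: A = 110 × 14 = 1540.00, centroid at (65.00, 219.00).
ΣA = 5500.00 in², ΣAX̄ = 357500.00 in³, ΣAȲ = 615420.00 in³.
X̄ = 357500.00/5500.00 = 65.00 in; Ȳ = 615420.00/5500.00 = 111.89 in.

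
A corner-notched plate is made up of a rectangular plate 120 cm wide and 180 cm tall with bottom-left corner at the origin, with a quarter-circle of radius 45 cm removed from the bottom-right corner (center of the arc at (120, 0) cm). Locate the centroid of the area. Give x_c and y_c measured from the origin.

plate: A = 120 × 180 = 21600.00, centroid at (60.00, 90.00).
removed quarter-circle: A = −¼π·45² = -1590.43, centroid at (100.90, 19.10).
ΣA = 20009.57 cm², ΣAx_c = 1135523.25 cm³, ΣAy_c = 1913625.00 cm³.
x_c = 1135523.25/20009.57 = 56.75 cm; y_c = 1913625.00/20009.57 = 95.64 cm.

x_c = 56.75 cm, y_c = 95.64 cm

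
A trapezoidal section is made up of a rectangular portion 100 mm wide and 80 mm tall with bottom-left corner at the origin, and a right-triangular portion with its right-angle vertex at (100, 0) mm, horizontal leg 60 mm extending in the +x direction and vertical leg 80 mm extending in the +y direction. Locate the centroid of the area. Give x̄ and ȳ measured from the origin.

x̄ = 66.15 mm, ȳ = 36.92 mm

Part | A | x̄ᵢ | ȳᵢ | A·x̄ᵢ | A·ȳᵢ
rectangular portion | 8000.00 | 50.00 | 40.00 | 400000.00 | 320000.00
triangular portion | 2400.00 | 120.00 | 26.67 | 288000.00 | 64000.00
Σ | 10400.00 |  |  | 688000.00 | 384000.00
x̄ = 688000.00 / 10400.00 = 66.15 mm
ȳ = 384000.00 / 10400.00 = 36.92 mm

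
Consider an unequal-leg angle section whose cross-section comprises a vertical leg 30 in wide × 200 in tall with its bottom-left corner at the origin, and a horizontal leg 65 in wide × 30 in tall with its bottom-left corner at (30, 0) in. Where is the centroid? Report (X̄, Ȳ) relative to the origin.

X̄ = 26.65 in, Ȳ = 79.15 in

Part | A | x̄ᵢ | ȳᵢ | A·x̄ᵢ | A·ȳᵢ
vertical leg | 6000.00 | 15.00 | 100.00 | 90000.00 | 600000.00
horizontal leg | 1950.00 | 62.50 | 15.00 | 121875.00 | 29250.00
Σ | 7950.00 |  |  | 211875.00 | 629250.00
X̄ = 211875.00 / 7950.00 = 26.65 in
Ȳ = 629250.00 / 7950.00 = 79.15 in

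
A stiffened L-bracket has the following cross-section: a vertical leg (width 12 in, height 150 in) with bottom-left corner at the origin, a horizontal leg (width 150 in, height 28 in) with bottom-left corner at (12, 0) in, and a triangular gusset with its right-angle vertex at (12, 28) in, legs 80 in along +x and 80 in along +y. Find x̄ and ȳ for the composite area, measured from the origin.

Part | A | x̄ᵢ | ȳᵢ | A·x̄ᵢ | A·ȳᵢ
vertical leg | 1800.00 | 6.00 | 75.00 | 10800.00 | 135000.00
horizontal leg | 4200.00 | 87.00 | 14.00 | 365400.00 | 58800.00
gusset | 3200.00 | 38.67 | 54.67 | 123733.33 | 174933.33
Σ | 9200.00 |  |  | 499933.33 | 368733.33
x̄ = 499933.33 / 9200.00 = 54.34 in
ȳ = 368733.33 / 9200.00 = 40.08 in

x̄ = 54.34 in, ȳ = 40.08 in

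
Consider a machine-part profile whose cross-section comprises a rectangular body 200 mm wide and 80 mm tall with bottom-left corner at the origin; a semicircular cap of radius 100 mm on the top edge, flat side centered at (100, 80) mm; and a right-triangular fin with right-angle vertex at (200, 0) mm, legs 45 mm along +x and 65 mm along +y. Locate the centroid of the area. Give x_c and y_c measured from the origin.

rectangular body: A = 200 × 80 = 16000.00, centroid at (100.00, 40.00).
semicircular top: A = ½π·100² = 15707.96, centroid at (100.00, 122.44).
triangular fin: A = ½·45·65 = 1462.50, centroid at (215.00, 21.67).
ΣA = 33170.46 mm²
ΣAx_c = (16000.00)(100.00) + (15707.96)(100.00) + (1462.50)(215.00) = 3485233.83 mm³
ΣAy_c = (16000.00)(40.00) + (15707.96)(122.44) + (1462.50)(21.67) = 2594991.23 mm³
x_c = 3485233.83 / 33170.46 = 105.07 mm
y_c = 2594991.23 / 33170.46 = 78.23 mm

x_c = 105.07 mm, y_c = 78.23 mm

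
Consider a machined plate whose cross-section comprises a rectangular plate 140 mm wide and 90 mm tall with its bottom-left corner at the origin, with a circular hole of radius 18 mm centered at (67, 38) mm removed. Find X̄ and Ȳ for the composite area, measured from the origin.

X̄ = 70.26 mm, Ȳ = 45.62 mm

Part | A | x̄ᵢ | ȳᵢ | A·x̄ᵢ | A·ȳᵢ
plate | 12600.00 | 70.00 | 45.00 | 882000.00 | 567000.00
hole | -1017.88 | 67.00 | 38.00 | -68197.69 | -38679.29
Σ | 11582.12 |  |  | 813802.31 | 528320.71
X̄ = 813802.31 / 11582.12 = 70.26 mm
Ȳ = 528320.71 / 11582.12 = 45.62 mm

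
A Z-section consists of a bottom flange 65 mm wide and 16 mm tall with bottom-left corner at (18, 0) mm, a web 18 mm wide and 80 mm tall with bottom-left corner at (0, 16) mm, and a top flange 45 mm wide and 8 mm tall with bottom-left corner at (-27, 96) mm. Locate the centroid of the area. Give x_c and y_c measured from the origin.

bottom flange: A = 65 × 16 = 1040.00, centroid at (50.50, 8.00).
web: A = 18 × 80 = 1440.00, centroid at (9.00, 56.00).
top flange: A = 45 × 8 = 360.00, centroid at (-4.50, 100.00).
ΣA = 2840.00 mm², ΣAx_c = 63860.00 mm³, ΣAy_c = 124960.00 mm³.
x_c = 63860.00/2840.00 = 22.49 mm; y_c = 124960.00/2840.00 = 44.00 mm.

x_c = 22.49 mm, y_c = 44.00 mm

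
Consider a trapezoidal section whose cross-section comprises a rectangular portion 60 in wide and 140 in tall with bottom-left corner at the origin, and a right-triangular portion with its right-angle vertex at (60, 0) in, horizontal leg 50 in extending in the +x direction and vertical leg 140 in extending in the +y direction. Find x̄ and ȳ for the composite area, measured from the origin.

x̄ = 43.73 in, ȳ = 63.14 in

rectangular portion: A = 60 × 140 = 8400.00, centroid at (30.00, 70.00).
triangular portion: A = ½·50·140 = 3500.00, centroid at (76.67, 46.67).
ΣA = 11900.00 in², ΣAx̄ = 520333.33 in³, ΣAȳ = 751333.33 in³.
x̄ = 520333.33/11900.00 = 43.73 in; ȳ = 751333.33/11900.00 = 63.14 in.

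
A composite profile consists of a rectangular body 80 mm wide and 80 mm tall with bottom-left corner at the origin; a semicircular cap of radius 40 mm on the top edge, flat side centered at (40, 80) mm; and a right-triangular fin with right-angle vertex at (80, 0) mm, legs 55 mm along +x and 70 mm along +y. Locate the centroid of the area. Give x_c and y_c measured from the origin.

rectangular body: A = 80 × 80 = 6400.00, centroid at (40.00, 40.00).
semicircular top: A = ½π·40² = 2513.27, centroid at (40.00, 96.98).
triangular fin: A = ½·55·70 = 1925.00, centroid at (98.33, 23.33).
ΣA = 10838.27 mm², ΣAx_c = 545822.63 mm³, ΣAy_c = 544645.26 mm³.
x_c = 545822.63/10838.27 = 50.36 mm; y_c = 544645.26/10838.27 = 50.25 mm.

x_c = 50.36 mm, y_c = 50.25 mm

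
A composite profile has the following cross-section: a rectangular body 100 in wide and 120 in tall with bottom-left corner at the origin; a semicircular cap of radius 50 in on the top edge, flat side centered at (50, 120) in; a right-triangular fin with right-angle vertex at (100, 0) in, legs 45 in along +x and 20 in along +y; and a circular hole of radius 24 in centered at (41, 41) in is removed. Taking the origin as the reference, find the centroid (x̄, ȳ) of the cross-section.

rectangular body: A = 100 × 120 = 12000.00, centroid at (50.00, 60.00).
semicircular top: A = ½π·50² = 3926.99, centroid at (50.00, 141.22).
triangular fin: A = ½·45·20 = 450.00, centroid at (115.00, 6.67).
hole: A = −π·24² = -1809.56, centroid at (41.00, 41.00).
ΣA = 14567.43 in²
ΣAx̄ = (12000.00)(50.00) + (3926.99)(50.00) + (450.00)(115.00) + (-1809.56)(41.00) = 773907.69 in³
ΣAȳ = (12000.00)(60.00) + (3926.99)(141.22) + (450.00)(6.67) + (-1809.56)(41.00) = 1203380.38 in³
x̄ = 773907.69 / 14567.43 = 53.13 in
ȳ = 1203380.38 / 14567.43 = 82.61 in

x̄ = 53.13 in, ȳ = 82.61 in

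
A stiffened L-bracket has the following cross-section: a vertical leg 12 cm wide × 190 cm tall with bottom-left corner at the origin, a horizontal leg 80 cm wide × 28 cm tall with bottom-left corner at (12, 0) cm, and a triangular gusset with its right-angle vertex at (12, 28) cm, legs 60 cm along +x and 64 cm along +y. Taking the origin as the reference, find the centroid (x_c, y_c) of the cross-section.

vertical leg: A = 12 × 190 = 2280.00, centroid at (6.00, 95.00).
horizontal leg: A = 80 × 28 = 2240.00, centroid at (52.00, 14.00).
gusset: A = ½·60·64 = 1920.00, centroid at (32.00, 49.33).
ΣA = 6440.00 cm²
ΣAx_c = (2280.00)(6.00) + (2240.00)(52.00) + (1920.00)(32.00) = 191600.00 cm³
ΣAy_c = (2280.00)(95.00) + (2240.00)(14.00) + (1920.00)(49.33) = 342680.00 cm³
x_c = 191600.00 / 6440.00 = 29.75 cm
y_c = 342680.00 / 6440.00 = 53.21 cm

x_c = 29.75 cm, y_c = 53.21 cm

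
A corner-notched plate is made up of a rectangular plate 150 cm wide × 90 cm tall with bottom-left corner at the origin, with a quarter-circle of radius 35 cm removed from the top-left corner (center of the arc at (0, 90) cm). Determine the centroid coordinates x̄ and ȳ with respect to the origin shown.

plate: A = 150 × 90 = 13500.00, centroid at (75.00, 45.00).
removed quarter-circle: A = −¼π·35² = -962.11, centroid at (14.85, 75.15).
ΣA = 12537.89 cm², ΣAx̄ = 998208.33 cm³, ΣAȳ = 535201.52 cm³.
x̄ = 998208.33/12537.89 = 79.62 cm; ȳ = 535201.52/12537.89 = 42.69 cm.

x̄ = 79.62 cm, ȳ = 42.69 cm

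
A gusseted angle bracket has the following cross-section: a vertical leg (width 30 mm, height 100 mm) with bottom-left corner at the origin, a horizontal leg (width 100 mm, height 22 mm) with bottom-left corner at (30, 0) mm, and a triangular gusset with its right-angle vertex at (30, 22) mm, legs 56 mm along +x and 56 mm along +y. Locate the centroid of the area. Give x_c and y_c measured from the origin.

x_c = 43.93 mm, y_c = 35.16 mm

vertical leg: A = 30 × 100 = 3000.00, centroid at (15.00, 50.00).
horizontal leg: A = 100 × 22 = 2200.00, centroid at (80.00, 11.00).
gusset: A = ½·56·56 = 1568.00, centroid at (48.67, 40.67).
ΣA = 6768.00 mm²
ΣAx_c = (3000.00)(15.00) + (2200.00)(80.00) + (1568.00)(48.67) = 297309.33 mm³
ΣAy_c = (3000.00)(50.00) + (2200.00)(11.00) + (1568.00)(40.67) = 237965.33 mm³
x_c = 297309.33 / 6768.00 = 43.93 mm
y_c = 237965.33 / 6768.00 = 35.16 mm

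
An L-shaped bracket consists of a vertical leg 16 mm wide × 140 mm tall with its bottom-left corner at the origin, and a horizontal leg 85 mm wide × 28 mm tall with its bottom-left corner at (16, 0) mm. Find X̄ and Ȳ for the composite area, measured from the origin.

vertical leg: A = 16 × 140 = 2240.00, centroid at (8.00, 70.00).
horizontal leg: A = 85 × 28 = 2380.00, centroid at (58.50, 14.00).
ΣA = 4620.00 mm², ΣAX̄ = 157150.00 mm³, ΣAȲ = 190120.00 mm³.
X̄ = 157150.00/4620.00 = 34.02 mm; Ȳ = 190120.00/4620.00 = 41.15 mm.

X̄ = 34.02 mm, Ȳ = 41.15 mm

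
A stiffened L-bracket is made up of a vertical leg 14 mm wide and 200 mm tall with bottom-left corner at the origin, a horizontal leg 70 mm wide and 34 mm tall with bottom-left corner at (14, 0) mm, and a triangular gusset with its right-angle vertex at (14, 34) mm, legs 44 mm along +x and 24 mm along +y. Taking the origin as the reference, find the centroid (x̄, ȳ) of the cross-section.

x̄ = 26.52 mm, ȳ = 60.03 mm

vertical leg: A = 14 × 200 = 2800.00, centroid at (7.00, 100.00).
horizontal leg: A = 70 × 34 = 2380.00, centroid at (49.00, 17.00).
gusset: A = ½·44·24 = 528.00, centroid at (28.67, 42.00).
ΣA = 5708.00 mm², ΣAx̄ = 151356.00 mm³, ΣAȳ = 342636.00 mm³.
x̄ = 151356.00/5708.00 = 26.52 mm; ȳ = 342636.00/5708.00 = 60.03 mm.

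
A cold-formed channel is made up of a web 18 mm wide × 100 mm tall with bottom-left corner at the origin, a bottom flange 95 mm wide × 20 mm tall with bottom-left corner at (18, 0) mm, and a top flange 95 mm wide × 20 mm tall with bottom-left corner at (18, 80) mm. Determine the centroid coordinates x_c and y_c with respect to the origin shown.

x_c = 47.34 mm, y_c = 50.00 mm

web: A = 18 × 100 = 1800.00, centroid at (9.00, 50.00).
bottom flange: A = 95 × 20 = 1900.00, centroid at (65.50, 10.00).
top flange: A = 95 × 20 = 1900.00, centroid at (65.50, 90.00).
ΣA = 5600.00 mm², ΣAx_c = 265100.00 mm³, ΣAy_c = 280000.00 mm³.
x_c = 265100.00/5600.00 = 47.34 mm; y_c = 280000.00/5600.00 = 50.00 mm.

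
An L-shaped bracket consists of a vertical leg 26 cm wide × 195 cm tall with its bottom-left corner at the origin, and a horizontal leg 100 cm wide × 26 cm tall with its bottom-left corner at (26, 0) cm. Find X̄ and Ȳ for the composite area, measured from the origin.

X̄ = 34.36 cm, Ȳ = 68.86 cm

vertical leg: A = 26 × 195 = 5070.00, centroid at (13.00, 97.50).
horizontal leg: A = 100 × 26 = 2600.00, centroid at (76.00, 13.00).
ΣA = 7670.00 cm²
ΣAX̄ = (5070.00)(13.00) + (2600.00)(76.00) = 263510.00 cm³
ΣAȲ = (5070.00)(97.50) + (2600.00)(13.00) = 528125.00 cm³
X̄ = 263510.00 / 7670.00 = 34.36 cm
Ȳ = 528125.00 / 7670.00 = 68.86 cm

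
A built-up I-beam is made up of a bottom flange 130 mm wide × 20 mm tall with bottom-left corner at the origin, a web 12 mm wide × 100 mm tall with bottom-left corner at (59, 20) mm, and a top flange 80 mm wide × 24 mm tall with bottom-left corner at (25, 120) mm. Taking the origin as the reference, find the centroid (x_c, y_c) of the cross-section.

Part | A | x̄ᵢ | ȳᵢ | A·x̄ᵢ | A·ȳᵢ
bottom flange | 2600.00 | 65.00 | 10.00 | 169000.00 | 26000.00
web | 1200.00 | 65.00 | 70.00 | 78000.00 | 84000.00
top flange | 1920.00 | 65.00 | 132.00 | 124800.00 | 253440.00
Σ | 5720.00 |  |  | 371800.00 | 363440.00
x_c = 371800.00 / 5720.00 = 65.00 mm
y_c = 363440.00 / 5720.00 = 63.54 mm

x_c = 65.00 mm, y_c = 63.54 mm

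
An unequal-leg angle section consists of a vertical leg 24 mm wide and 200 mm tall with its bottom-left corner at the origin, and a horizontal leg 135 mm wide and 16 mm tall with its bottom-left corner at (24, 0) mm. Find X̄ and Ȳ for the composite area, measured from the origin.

X̄ = 36.67 mm, Ȳ = 71.45 mm

vertical leg: A = 24 × 200 = 4800.00, centroid at (12.00, 100.00).
horizontal leg: A = 135 × 16 = 2160.00, centroid at (91.50, 8.00).
ΣA = 6960.00 mm², ΣAX̄ = 255240.00 mm³, ΣAȲ = 497280.00 mm³.
X̄ = 255240.00/6960.00 = 36.67 mm; Ȳ = 497280.00/6960.00 = 71.45 mm.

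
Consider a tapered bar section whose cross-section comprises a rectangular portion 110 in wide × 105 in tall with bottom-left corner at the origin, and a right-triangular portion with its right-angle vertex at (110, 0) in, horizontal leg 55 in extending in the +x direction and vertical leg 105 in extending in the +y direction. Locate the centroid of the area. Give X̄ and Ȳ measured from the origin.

X̄ = 69.67 in, Ȳ = 49.00 in

rectangular portion: A = 110 × 105 = 11550.00, centroid at (55.00, 52.50).
triangular portion: A = ½·55·105 = 2887.50, centroid at (128.33, 35.00).
ΣA = 14437.50 in², ΣAX̄ = 1005812.50 in³, ΣAȲ = 707437.50 in³.
X̄ = 1005812.50/14437.50 = 69.67 in; Ȳ = 707437.50/14437.50 = 49.00 in.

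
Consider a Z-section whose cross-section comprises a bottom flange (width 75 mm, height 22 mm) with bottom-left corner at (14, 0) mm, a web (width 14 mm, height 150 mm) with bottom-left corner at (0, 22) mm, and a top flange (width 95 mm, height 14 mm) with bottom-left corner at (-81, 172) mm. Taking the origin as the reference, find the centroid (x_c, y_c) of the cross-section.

x_c = 10.85 mm, y_c = 90.54 mm

Part | A | x̄ᵢ | ȳᵢ | A·x̄ᵢ | A·ȳᵢ
bottom flange | 1650.00 | 51.50 | 11.00 | 84975.00 | 18150.00
web | 2100.00 | 7.00 | 97.00 | 14700.00 | 203700.00
top flange | 1330.00 | -33.50 | 179.00 | -44555.00 | 238070.00
Σ | 5080.00 |  |  | 55120.00 | 459920.00
x_c = 55120.00 / 5080.00 = 10.85 mm
y_c = 459920.00 / 5080.00 = 90.54 mm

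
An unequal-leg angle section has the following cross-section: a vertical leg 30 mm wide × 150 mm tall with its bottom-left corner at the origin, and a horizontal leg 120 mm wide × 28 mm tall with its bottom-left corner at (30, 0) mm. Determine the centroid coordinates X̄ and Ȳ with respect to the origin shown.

vertical leg: A = 30 × 150 = 4500.00, centroid at (15.00, 75.00).
horizontal leg: A = 120 × 28 = 3360.00, centroid at (90.00, 14.00).
ΣA = 7860.00 mm², ΣAX̄ = 369900.00 mm³, ΣAȲ = 384540.00 mm³.
X̄ = 369900.00/7860.00 = 47.06 mm; Ȳ = 384540.00/7860.00 = 48.92 mm.

X̄ = 47.06 mm, Ȳ = 48.92 mm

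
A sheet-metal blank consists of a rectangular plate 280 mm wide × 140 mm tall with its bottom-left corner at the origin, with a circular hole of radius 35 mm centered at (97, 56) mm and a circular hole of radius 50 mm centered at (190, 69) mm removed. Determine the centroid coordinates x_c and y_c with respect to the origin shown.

plate: A = 280 × 140 = 39200.00, centroid at (140.00, 70.00).
hole 1: A = −π·35² = -3848.45, centroid at (97.00, 56.00).
hole 2: A = −π·50² = -7853.98, centroid at (190.00, 69.00).
ΣA = 27497.57 mm²
ΣAx_c = (39200.00)(140.00) + (-3848.45)(97.00) + (-7853.98)(190.00) = 3622443.74 mm³
ΣAy_c = (39200.00)(70.00) + (-3848.45)(56.00) + (-7853.98)(69.00) = 1986562.01 mm³
x_c = 3622443.74 / 27497.57 = 131.74 mm
y_c = 1986562.01 / 27497.57 = 72.25 mm

x_c = 131.74 mm, y_c = 72.25 mm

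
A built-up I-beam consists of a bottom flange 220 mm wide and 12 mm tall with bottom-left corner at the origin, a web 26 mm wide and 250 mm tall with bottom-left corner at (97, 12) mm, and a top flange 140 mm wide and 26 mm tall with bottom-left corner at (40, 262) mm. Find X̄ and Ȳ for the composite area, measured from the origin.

X̄ = 110.00 mm, Ȳ = 149.24 mm

bottom flange: A = 220 × 12 = 2640.00, centroid at (110.00, 6.00).
web: A = 26 × 250 = 6500.00, centroid at (110.00, 137.00).
top flange: A = 140 × 26 = 3640.00, centroid at (110.00, 275.00).
ΣA = 12780.00 mm²
ΣAX̄ = (2640.00)(110.00) + (6500.00)(110.00) + (3640.00)(110.00) = 1405800.00 mm³
ΣAȲ = (2640.00)(6.00) + (6500.00)(137.00) + (3640.00)(275.00) = 1907340.00 mm³
X̄ = 1405800.00 / 12780.00 = 110.00 mm
Ȳ = 1907340.00 / 12780.00 = 149.24 mm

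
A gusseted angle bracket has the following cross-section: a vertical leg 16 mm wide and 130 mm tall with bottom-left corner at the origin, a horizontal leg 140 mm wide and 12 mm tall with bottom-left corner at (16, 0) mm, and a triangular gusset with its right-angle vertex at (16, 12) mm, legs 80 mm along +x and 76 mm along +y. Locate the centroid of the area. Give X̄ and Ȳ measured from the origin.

vertical leg: A = 16 × 130 = 2080.00, centroid at (8.00, 65.00).
horizontal leg: A = 140 × 12 = 1680.00, centroid at (86.00, 6.00).
gusset: A = ½·80·76 = 3040.00, centroid at (42.67, 37.33).
ΣA = 6800.00 mm², ΣAX̄ = 290826.67 mm³, ΣAȲ = 258773.33 mm³.
X̄ = 290826.67/6800.00 = 42.77 mm; Ȳ = 258773.33/6800.00 = 38.05 mm.

X̄ = 42.77 mm, Ȳ = 38.05 mm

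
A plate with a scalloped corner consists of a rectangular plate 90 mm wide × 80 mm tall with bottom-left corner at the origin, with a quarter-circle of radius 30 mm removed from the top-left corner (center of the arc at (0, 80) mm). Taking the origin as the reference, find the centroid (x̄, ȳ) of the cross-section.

plate: A = 90 × 80 = 7200.00, centroid at (45.00, 40.00).
removed quarter-circle: A = −¼π·30² = -706.86, centroid at (12.73, 67.27).
ΣA = 6493.14 mm²
ΣAx̄ = (7200.00)(45.00) + (-706.86)(12.73) = 315000.00 mm³
ΣAȳ = (7200.00)(40.00) + (-706.86)(67.27) = 240451.33 mm³
x̄ = 315000.00 / 6493.14 = 48.51 mm
ȳ = 240451.33 / 6493.14 = 37.03 mm

x̄ = 48.51 mm, ȳ = 37.03 mm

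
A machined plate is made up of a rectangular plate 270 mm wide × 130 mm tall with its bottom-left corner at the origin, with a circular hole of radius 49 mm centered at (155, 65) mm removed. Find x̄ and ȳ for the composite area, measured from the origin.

Part | A | x̄ᵢ | ȳᵢ | A·x̄ᵢ | A·ȳᵢ
plate | 35100.00 | 135.00 | 65.00 | 4738500.00 | 2281500.00
hole | -7542.96 | 155.00 | 65.00 | -1169159.41 | -490292.66
Σ | 27557.04 |  |  | 3569340.59 | 1791207.34
x̄ = 3569340.59 / 27557.04 = 129.53 mm
ȳ = 1791207.34 / 27557.04 = 65.00 mm

x̄ = 129.53 mm, ȳ = 65.00 mm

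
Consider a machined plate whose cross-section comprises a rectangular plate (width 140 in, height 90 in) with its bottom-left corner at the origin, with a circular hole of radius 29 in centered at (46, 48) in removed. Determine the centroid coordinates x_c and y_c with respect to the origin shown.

x_c = 76.37 in, y_c = 44.20 in

Part | A | x̄ᵢ | ȳᵢ | A·x̄ᵢ | A·ȳᵢ
plate | 12600.00 | 70.00 | 45.00 | 882000.00 | 567000.00
hole | -2642.08 | 46.00 | 48.00 | -121535.65 | -126819.81
Σ | 9957.92 |  |  | 760464.35 | 440180.19
x_c = 760464.35 / 9957.92 = 76.37 in
y_c = 440180.19 / 9957.92 = 44.20 in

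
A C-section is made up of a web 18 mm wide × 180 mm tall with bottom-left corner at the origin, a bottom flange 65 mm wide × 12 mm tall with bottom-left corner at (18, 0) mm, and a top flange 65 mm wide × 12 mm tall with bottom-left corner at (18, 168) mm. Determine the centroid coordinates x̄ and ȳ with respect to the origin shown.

Part | A | x̄ᵢ | ȳᵢ | A·x̄ᵢ | A·ȳᵢ
web | 3240.00 | 9.00 | 90.00 | 29160.00 | 291600.00
bottom flange | 780.00 | 50.50 | 6.00 | 39390.00 | 4680.00
top flange | 780.00 | 50.50 | 174.00 | 39390.00 | 135720.00
Σ | 4800.00 |  |  | 107940.00 | 432000.00
x̄ = 107940.00 / 4800.00 = 22.49 mm
ȳ = 432000.00 / 4800.00 = 90.00 mm

x̄ = 22.49 mm, ȳ = 90.00 mm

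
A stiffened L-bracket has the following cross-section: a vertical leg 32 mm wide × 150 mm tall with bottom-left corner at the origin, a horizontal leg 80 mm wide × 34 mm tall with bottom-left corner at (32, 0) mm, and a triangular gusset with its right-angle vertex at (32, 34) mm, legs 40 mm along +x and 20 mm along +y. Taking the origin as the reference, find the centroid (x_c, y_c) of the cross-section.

Part | A | x̄ᵢ | ȳᵢ | A·x̄ᵢ | A·ȳᵢ
vertical leg | 4800.00 | 16.00 | 75.00 | 76800.00 | 360000.00
horizontal leg | 2720.00 | 72.00 | 17.00 | 195840.00 | 46240.00
gusset | 400.00 | 45.33 | 40.67 | 18133.33 | 16266.67
Σ | 7920.00 |  |  | 290773.33 | 422506.67
x_c = 290773.33 / 7920.00 = 36.71 mm
y_c = 422506.67 / 7920.00 = 53.35 mm

x_c = 36.71 mm, y_c = 53.35 mm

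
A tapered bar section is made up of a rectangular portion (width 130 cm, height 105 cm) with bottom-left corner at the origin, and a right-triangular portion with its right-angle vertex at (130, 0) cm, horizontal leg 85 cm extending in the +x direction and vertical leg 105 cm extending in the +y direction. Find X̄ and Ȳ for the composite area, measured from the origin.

Part | A | x̄ᵢ | ȳᵢ | A·x̄ᵢ | A·ȳᵢ
rectangular portion | 13650.00 | 65.00 | 52.50 | 887250.00 | 716625.00
triangular portion | 4462.50 | 158.33 | 35.00 | 706562.50 | 156187.50
Σ | 18112.50 |  |  | 1593812.50 | 872812.50
X̄ = 1593812.50 / 18112.50 = 88.00 cm
Ȳ = 872812.50 / 18112.50 = 48.19 cm

X̄ = 88.00 cm, Ȳ = 48.19 cm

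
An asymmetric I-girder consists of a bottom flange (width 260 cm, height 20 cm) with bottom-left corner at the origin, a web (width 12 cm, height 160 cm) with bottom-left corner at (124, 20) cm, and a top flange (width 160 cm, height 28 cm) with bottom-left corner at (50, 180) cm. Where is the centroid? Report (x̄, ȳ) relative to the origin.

x̄ = 130.00 cm, ȳ = 95.96 cm

bottom flange: A = 260 × 20 = 5200.00, centroid at (130.00, 10.00).
web: A = 12 × 160 = 1920.00, centroid at (130.00, 100.00).
top flange: A = 160 × 28 = 4480.00, centroid at (130.00, 194.00).
ΣA = 11600.00 cm²
ΣAx̄ = (5200.00)(130.00) + (1920.00)(130.00) + (4480.00)(130.00) = 1508000.00 cm³
ΣAȳ = (5200.00)(10.00) + (1920.00)(100.00) + (4480.00)(194.00) = 1113120.00 cm³
x̄ = 1508000.00 / 11600.00 = 130.00 cm
ȳ = 1113120.00 / 11600.00 = 95.96 cm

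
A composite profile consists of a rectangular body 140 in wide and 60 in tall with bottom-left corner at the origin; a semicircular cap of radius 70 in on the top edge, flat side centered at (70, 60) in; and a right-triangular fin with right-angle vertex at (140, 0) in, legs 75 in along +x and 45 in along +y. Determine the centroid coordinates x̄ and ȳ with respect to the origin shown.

x̄ = 79.01 in, ȳ = 54.42 in

Part | A | x̄ᵢ | ȳᵢ | A·x̄ᵢ | A·ȳᵢ
rectangular body | 8400.00 | 70.00 | 30.00 | 588000.00 | 252000.00
semicircular top | 7696.90 | 70.00 | 89.71 | 538783.14 | 690480.79
triangular fin | 1687.50 | 165.00 | 15.00 | 278437.50 | 25312.50
Σ | 17784.40 |  |  | 1405220.64 | 967793.29
x̄ = 1405220.64 / 17784.40 = 79.01 in
ȳ = 967793.29 / 17784.40 = 54.42 in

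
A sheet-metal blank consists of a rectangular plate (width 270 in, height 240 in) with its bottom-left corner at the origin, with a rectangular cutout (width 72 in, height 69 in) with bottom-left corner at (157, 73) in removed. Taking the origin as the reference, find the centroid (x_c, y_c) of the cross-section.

Part | A | x̄ᵢ | ȳᵢ | A·x̄ᵢ | A·ȳᵢ
plate | 64800.00 | 135.00 | 120.00 | 8748000.00 | 7776000.00
hole | -4968.00 | 193.00 | 107.50 | -958824.00 | -534060.00
Σ | 59832.00 |  |  | 7789176.00 | 7241940.00
x_c = 7789176.00 / 59832.00 = 130.18 in
y_c = 7241940.00 / 59832.00 = 121.04 in

x_c = 130.18 in, y_c = 121.04 in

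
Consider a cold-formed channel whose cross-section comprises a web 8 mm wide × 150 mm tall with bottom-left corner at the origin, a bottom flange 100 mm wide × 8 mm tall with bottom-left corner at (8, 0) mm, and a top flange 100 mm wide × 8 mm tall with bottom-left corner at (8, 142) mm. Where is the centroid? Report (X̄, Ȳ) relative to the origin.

X̄ = 34.86 mm, Ȳ = 75.00 mm

web: A = 8 × 150 = 1200.00, centroid at (4.00, 75.00).
bottom flange: A = 100 × 8 = 800.00, centroid at (58.00, 4.00).
top flange: A = 100 × 8 = 800.00, centroid at (58.00, 146.00).
ΣA = 2800.00 mm²
ΣAX̄ = (1200.00)(4.00) + (800.00)(58.00) + (800.00)(58.00) = 97600.00 mm³
ΣAȲ = (1200.00)(75.00) + (800.00)(4.00) + (800.00)(146.00) = 210000.00 mm³
X̄ = 97600.00 / 2800.00 = 34.86 mm
Ȳ = 210000.00 / 2800.00 = 75.00 mm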